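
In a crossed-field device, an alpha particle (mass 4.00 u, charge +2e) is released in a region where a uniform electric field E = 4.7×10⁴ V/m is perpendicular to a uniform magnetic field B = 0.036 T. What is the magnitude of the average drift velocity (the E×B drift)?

v_d ≈ 1.3×10⁶ m/s

The E×B drift speed is v_d = E/B.
v_d = 4.7×10⁴/0.036 = 1.3×10⁶ m/s.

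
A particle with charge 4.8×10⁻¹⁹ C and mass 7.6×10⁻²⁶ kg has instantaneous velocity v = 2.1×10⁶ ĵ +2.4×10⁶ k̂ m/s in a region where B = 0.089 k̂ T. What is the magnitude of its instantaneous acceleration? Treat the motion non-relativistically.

v×B = (1.87×10⁵, 0, 0) N/C.
F = q v×B = (4.8×10⁻¹⁹ C)·(1.87×10⁵, 0, 0) = (8.97×10⁻¹⁴, 0, 0) N.
|a| = |F|/m = 8.971×10⁻¹⁴/7.6×10⁻²⁶ ≈ 1.18×10¹² m/s².

|a| ≈ 1.18×10¹² m/s²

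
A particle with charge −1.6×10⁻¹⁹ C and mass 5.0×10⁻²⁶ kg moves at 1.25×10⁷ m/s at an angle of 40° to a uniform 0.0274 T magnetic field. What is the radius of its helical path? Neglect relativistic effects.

v⊥ = v sinθ = 1.25×10⁷·sin40° ≈ 8.035×10⁶ m/s.
r = m v⊥/(|q|B) = (5.0×10⁻²⁶)(8.035×10⁶)/((1.6×10⁻¹⁹)(0.0274)) ≈ 91.6 m.

r ≈ 91.6 m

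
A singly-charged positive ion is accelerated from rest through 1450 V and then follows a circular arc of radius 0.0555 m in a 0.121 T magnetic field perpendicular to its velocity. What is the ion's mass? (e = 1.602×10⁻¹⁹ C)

m ≈ 2.49×10⁻²⁷ kg

Combine |q|V = ½mv² and r = mv/(|q|B): eliminate v to get m = qB²r²/(2V).
m = (1.602×10⁻¹⁹)(0.121)²(0.0555)²/(2·1450) ≈ 2.49×10⁻²⁷ kg.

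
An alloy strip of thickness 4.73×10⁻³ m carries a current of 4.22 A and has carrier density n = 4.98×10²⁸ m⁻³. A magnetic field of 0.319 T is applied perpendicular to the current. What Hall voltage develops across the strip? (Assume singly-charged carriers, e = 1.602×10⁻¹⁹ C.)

V_H ≈ 3.57×10⁻⁸ V

V_H = IB/(n e t).
V_H = (4.22)(0.319)/((4.98×10²⁸)(1.602×10⁻¹⁹)(4.73×10⁻³)) ≈ 3.57×10⁻⁸ V.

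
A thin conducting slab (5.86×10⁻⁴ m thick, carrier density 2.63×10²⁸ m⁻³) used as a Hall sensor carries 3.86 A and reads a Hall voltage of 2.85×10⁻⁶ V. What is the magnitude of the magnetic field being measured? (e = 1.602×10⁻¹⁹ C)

B ≈ 1.82 T

From V_H = IB/(n e t), B = V_H n e t / I.
B = (2.85×10⁻⁶)(2.63×10²⁸)(1.602×10⁻¹⁹)(5.86×10⁻⁴)/3.86 ≈ 1.82 T.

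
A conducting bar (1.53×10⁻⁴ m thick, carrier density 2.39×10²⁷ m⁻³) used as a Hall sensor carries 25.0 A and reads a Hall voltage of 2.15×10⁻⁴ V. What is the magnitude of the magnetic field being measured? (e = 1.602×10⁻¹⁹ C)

From V_H = IB/(n e t), B = V_H n e t / I.
B = (2.15×10⁻⁴)(2.39×10²⁷)(1.602×10⁻¹⁹)(1.53×10⁻⁴)/25.0 ≈ 0.504 T.

B ≈ 0.504 T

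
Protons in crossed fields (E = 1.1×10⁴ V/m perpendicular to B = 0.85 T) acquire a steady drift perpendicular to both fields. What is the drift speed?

v_d ≈ 1.3×10⁴ m/s

In crossed fields the guiding centre drifts at v_d = |E×B|/B² = E/B, independent of charge and mass.
v_d = 1.1×10⁴/0.85 = 1.3×10⁴ m/s.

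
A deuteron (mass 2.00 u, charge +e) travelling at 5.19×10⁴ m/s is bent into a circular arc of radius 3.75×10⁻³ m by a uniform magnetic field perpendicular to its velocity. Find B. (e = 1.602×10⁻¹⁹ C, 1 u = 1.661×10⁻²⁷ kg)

From |q|vB = mv²/r, B = mv/(|q|r).
B = (3.322×10⁻²⁷)(5.19×10⁴)/((1.602×10⁻¹⁹)(3.75×10⁻³)) ≈ 0.287 T.

B ≈ 0.287 T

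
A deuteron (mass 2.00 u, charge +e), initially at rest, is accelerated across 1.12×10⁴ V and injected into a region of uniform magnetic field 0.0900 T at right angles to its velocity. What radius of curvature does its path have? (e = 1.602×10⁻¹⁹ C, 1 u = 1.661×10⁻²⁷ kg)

r ≈ 0.239 m

Acceleration: |q|V = ½mv² ⇒ v = √(2|q|V/m) = √(2·1.602×10⁻¹⁹·1.12×10⁴/3.322×10⁻²⁷) ≈ 1.039×10⁶ m/s.
In the field: r = mv/(|q|B) = (3.322×10⁻²⁷)(1.039×10⁶)/((1.602×10⁻¹⁹)(0.0900)) ≈ 0.239 m.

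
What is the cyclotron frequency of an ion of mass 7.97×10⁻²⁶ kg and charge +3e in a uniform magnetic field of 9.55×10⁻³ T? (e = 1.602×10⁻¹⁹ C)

f = |q|B/(2πm).
f = (4.806×10⁻¹⁹)(9.55×10⁻³)/(2π·7.97×10⁻²⁶) ≈ 9170 Hz.

f ≈ 9170 Hz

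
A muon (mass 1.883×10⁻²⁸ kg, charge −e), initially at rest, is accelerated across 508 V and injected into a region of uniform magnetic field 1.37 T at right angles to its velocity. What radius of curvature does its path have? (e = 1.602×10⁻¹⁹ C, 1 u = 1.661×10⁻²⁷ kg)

Acceleration: |q|V = ½mv² ⇒ v = √(2|q|V/m) = √(2·1.602×10⁻¹⁹·508/1.883×10⁻²⁸) ≈ 9.297×10⁵ m/s.
In the field: r = mv/(|q|B) = (1.883×10⁻²⁸)(9.297×10⁵)/((1.602×10⁻¹⁹)(1.37)) ≈ 7.98×10⁻⁴ m.

r ≈ 7.98×10⁻⁴ m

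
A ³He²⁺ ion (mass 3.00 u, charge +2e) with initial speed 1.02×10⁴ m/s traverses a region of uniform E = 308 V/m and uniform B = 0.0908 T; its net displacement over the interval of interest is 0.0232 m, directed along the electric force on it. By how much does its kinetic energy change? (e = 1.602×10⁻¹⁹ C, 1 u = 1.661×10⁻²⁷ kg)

The magnetic force is always ⟂ v and does no work; only the electric force changes KE.
ΔKE = F_E · d = |q|E d = (3.204×10⁻¹⁹)(308)(0.0232) ≈ 2.29×10⁻¹⁸ J.

ΔKE ≈ 2.29×10⁻¹⁸ J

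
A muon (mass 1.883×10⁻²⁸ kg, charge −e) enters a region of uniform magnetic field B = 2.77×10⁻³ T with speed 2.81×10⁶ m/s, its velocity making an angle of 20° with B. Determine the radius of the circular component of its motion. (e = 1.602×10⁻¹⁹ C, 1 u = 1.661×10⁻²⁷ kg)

v⊥ = v sinθ = 2.81×10⁶·sin20° ≈ 9.611×10⁵ m/s.
r = m v⊥/(|q|B) = (1.883×10⁻²⁸)(9.611×10⁵)/((1.602×10⁻¹⁹)(2.77×10⁻³)) ≈ 0.408 m.

r ≈ 0.408 m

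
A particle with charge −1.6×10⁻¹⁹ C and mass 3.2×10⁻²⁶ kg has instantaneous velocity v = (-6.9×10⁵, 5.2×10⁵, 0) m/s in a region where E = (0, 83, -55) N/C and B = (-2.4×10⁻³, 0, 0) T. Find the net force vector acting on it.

v×B = (0, 0, 1250) N/C.
E + v×B = (0, 83.0, 1190) N/C.
F = q(E + v×B) = (−1.6×10⁻¹⁹ C)·(0, 83.0, 1190) = (0, -1.33×10⁻¹⁷, -1.91×10⁻¹⁶) N.

F ≈ (0, -1.33×10⁻¹⁷, -1.91×10⁻¹⁶) N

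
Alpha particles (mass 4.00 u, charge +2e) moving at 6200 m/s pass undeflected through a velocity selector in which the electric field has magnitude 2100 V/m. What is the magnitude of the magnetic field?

B = 0.34 T

Balance of forces in the selector: qE = qvB ⇒ B = E/v.
B = 2100/6200 = 0.34 T.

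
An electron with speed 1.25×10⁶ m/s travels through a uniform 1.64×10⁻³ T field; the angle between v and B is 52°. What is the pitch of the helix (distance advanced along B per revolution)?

v∥ = v cosθ = 1.25×10⁶·cos52° ≈ 7.696×10⁵ m/s.
T = 2πm/(|q|B) = 2π(9.109×10⁻³¹)/((1.602×10⁻¹⁹)(1.64×10⁻³)) ≈ 2.178×10⁻⁸ s.
pitch = v∥ T = (7.696×10⁵)(2.178×10⁻⁸) ≈ 0.0168 m.

p ≈ 0.0168 m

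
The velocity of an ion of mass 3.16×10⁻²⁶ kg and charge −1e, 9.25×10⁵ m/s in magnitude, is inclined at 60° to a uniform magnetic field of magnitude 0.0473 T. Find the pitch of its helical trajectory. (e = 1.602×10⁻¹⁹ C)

v∥ = v cosθ = 9.25×10⁵·cos60° ≈ 4.625×10⁵ m/s.
T = 2πm/(|q|B) = 2π(3.16×10⁻²⁶)/((1.602×10⁻¹⁹)(0.0473)) ≈ 2.620×10⁻⁵ s.
pitch = v∥ T = (4.625×10⁵)(2.620×10⁻⁵) ≈ 12.1 m.

p ≈ 12.1 m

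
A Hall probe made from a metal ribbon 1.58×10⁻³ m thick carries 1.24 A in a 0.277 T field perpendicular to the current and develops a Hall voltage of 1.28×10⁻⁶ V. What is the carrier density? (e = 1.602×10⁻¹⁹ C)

n ≈ 1.06×10²⁷ m⁻³

From V_H = IB/(n e t), n = IB/(V_H e t).
n = (1.24)(0.277)/((1.28×10⁻⁶)(1.602×10⁻¹⁹)(1.58×10⁻³)) ≈ 1.06×10²⁷ m⁻³.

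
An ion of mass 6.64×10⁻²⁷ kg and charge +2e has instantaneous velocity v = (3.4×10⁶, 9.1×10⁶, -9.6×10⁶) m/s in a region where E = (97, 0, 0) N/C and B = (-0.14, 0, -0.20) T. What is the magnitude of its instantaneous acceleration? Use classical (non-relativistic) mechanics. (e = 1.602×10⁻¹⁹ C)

|a| ≈ 1.45×10¹⁴ m/s²

v×B = (-1.82×10⁶, 2.02×10⁶, 1.27×10⁶) N/C.
E + v×B = (-1.82×10⁶, 2.02×10⁶, 1.27×10⁶) N/C.
F = q(E + v×B) = (3.204×10⁻¹⁹ C)·(-1.82×10⁶, 2.02×10⁶, 1.27×10⁶) = (-5.83×10⁻¹³, 6.48×10⁻¹³, 4.08×10⁻¹³) N.
|a| = |F|/m = 9.629×10⁻¹³/6.64×10⁻²⁷ ≈ 1.45×10¹⁴ m/s².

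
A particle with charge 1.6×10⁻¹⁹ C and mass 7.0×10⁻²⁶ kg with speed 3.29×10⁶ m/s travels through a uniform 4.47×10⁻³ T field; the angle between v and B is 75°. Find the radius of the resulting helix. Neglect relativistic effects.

v⊥ = v sinθ = 3.29×10⁶·sin75° ≈ 3.178×10⁶ m/s.
r = m v⊥/(|q|B) = (7.0×10⁻²⁶)(3.178×10⁶)/((1.6×10⁻¹⁹)(4.47×10⁻³)) ≈ 311 m.

r ≈ 311 m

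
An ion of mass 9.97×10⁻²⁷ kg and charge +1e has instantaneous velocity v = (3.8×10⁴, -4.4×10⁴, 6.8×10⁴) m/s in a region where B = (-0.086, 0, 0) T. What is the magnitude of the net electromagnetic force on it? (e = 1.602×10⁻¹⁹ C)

|F| ≈ 1.12×10⁻¹⁵ N

v×B = (0, -5850, -3780) N/C.
F = q v×B = (1.602×10⁻¹⁹ C)·(0, -5850, -3780) = (0, -9.37×10⁻¹⁶, -6.06×10⁻¹⁶) N.
|F| = 1.12×10⁻¹⁵ N.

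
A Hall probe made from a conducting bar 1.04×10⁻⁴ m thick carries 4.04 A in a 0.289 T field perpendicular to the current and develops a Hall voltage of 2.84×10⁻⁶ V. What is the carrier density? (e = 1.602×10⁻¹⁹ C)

n ≈ 2.47×10²⁸ m⁻³

From V_H = IB/(n e t), n = IB/(V_H e t).
n = (4.04)(0.289)/((2.84×10⁻⁶)(1.602×10⁻¹⁹)(1.04×10⁻⁴)) ≈ 2.47×10²⁸ m⁻³.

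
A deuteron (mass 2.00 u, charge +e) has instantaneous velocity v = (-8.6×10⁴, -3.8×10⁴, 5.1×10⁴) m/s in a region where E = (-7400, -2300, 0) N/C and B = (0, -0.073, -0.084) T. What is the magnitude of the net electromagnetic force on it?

v×B = (6920, -7220, 6280) N/C.
E + v×B = (-485, -9520, 6280) N/C.
F = q(E + v×B) = (1.602×10⁻¹⁹ C)·(-485, -9520, 6280) = (-7.77×10⁻¹⁷, -1.53×10⁻¹⁵, 1.01×10⁻¹⁵) N.
|F| = 1.83×10⁻¹⁵ N.

|F| ≈ 1.83×10⁻¹⁵ N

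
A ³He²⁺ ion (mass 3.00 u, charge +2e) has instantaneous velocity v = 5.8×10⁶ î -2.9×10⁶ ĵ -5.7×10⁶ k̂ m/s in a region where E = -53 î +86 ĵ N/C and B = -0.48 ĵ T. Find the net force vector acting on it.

F ≈ (-8.77×10⁻¹³, 2.76×10⁻¹⁷, -8.92×10⁻¹³) N

v×B = (-2.74×10⁶, 0, -2.78×10⁶) N/C.
E + v×B = (-2.74×10⁶, 86.0, -2.78×10⁶) N/C.
F = q(E + v×B) = (3.204×10⁻¹⁹ C)·(-2.74×10⁶, 86.0, -2.78×10⁶) = (-8.77×10⁻¹³, 2.76×10⁻¹⁷, -8.92×10⁻¹³) N.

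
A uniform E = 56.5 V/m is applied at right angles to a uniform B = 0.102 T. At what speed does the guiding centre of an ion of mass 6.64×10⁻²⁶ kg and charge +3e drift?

The steady drift has the magnetic force balancing the electric force, so v_d = E/B.
v_d = 56.5/0.102 = 554 m/s.

v_d ≈ 554 m/s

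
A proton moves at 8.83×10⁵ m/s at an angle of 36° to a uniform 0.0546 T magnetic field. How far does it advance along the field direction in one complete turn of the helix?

p ≈ 0.858 m

v∥ = v cosθ = 8.83×10⁵·cos36° ≈ 7.144×10⁵ m/s.
T = 2πm/(|q|B) = 2π(1.673×10⁻²⁷)/((1.602×10⁻¹⁹)(0.0546)) ≈ 1.202×10⁻⁶ s.
pitch = v∥ T = (7.144×10⁵)(1.202×10⁻⁶) ≈ 0.858 m.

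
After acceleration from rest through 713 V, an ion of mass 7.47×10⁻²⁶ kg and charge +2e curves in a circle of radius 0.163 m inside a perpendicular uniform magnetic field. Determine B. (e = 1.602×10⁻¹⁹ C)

B ≈ 0.112 T

v = √(2|q|V/m) = √(2·3.204×10⁻¹⁹·713/7.47×10⁻²⁶) ≈ 7.821×10⁴ m/s.
B = mv/(|q|r) = (7.47×10⁻²⁶)(7.821×10⁴)/((3.204×10⁻¹⁹)(0.163)) ≈ 0.112 T.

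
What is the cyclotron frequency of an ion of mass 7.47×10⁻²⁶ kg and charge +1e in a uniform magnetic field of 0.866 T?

f ≈ 2.96×10⁵ Hz

f = |q|B/(2πm).
f = (1.602×10⁻¹⁹)(0.866)/(2π·7.47×10⁻²⁶) ≈ 2.96×10⁵ Hz.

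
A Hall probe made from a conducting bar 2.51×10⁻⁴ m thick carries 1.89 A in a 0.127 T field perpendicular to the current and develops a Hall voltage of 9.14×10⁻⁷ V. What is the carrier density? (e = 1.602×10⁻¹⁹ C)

n ≈ 6.53×10²⁷ m⁻³

From V_H = IB/(n e t), n = IB/(V_H e t).
n = (1.89)(0.127)/((9.14×10⁻⁷)(1.602×10⁻¹⁹)(2.51×10⁻⁴)) ≈ 6.53×10²⁷ m⁻³.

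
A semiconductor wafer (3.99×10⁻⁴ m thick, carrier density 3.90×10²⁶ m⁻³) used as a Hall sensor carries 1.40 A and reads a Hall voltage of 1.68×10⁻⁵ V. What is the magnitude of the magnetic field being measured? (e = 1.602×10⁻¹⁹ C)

B ≈ 0.299 T

From V_H = IB/(n e t), B = V_H n e t / I.
B = (1.68×10⁻⁵)(3.90×10²⁶)(1.602×10⁻¹⁹)(3.99×10⁻⁴)/1.40 ≈ 0.299 T.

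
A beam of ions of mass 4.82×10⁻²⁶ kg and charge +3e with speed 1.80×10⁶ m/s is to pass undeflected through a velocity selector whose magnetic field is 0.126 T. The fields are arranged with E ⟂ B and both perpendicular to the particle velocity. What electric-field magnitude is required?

E = 2.27×10⁵ V/m

For straight-line motion qE = qvB, so E = vB.
E = 1.80×10⁶ × 0.126 = 2.27×10⁵ V/m.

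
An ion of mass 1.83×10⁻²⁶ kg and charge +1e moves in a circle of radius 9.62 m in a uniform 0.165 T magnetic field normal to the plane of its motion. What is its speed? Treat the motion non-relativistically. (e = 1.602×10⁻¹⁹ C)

v ≈ 1.39×10⁷ m/s

From |q|vB = mv²/r, v = |q|Br/m.
v = (1.602×10⁻¹⁹)(0.165)(9.62)/1.83×10⁻²⁶ ≈ 1.39×10⁷ m/s.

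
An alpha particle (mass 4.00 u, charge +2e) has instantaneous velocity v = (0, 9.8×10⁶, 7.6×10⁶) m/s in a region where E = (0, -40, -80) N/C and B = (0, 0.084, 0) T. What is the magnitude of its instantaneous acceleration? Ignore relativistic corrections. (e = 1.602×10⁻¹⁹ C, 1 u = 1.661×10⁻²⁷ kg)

v×B = (-6.38×10⁵, 0, 0) N/C.
E + v×B = (-6.38×10⁵, -40.0, -80.0) N/C.
F = q(E + v×B) = (3.204×10⁻¹⁹ C)·(-6.38×10⁵, -40.0, -80.0) = (-2.05×10⁻¹³, -1.28×10⁻¹⁷, -2.56×10⁻¹⁷) N.
|a| = |F|/m = 2.045×10⁻¹³/6.644×10⁻²⁷ ≈ 3.08×10¹³ m/s².

|a| ≈ 3.08×10¹³ m/s²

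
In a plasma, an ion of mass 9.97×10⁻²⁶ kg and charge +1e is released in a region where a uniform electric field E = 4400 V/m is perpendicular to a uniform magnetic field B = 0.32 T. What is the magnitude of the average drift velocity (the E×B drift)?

v_d ≈ 1.4×10⁴ m/s

In crossed fields the guiding centre drifts at v_d = |E×B|/B² = E/B, independent of charge and mass.
v_d = 4400/0.32 = 1.4×10⁴ m/s.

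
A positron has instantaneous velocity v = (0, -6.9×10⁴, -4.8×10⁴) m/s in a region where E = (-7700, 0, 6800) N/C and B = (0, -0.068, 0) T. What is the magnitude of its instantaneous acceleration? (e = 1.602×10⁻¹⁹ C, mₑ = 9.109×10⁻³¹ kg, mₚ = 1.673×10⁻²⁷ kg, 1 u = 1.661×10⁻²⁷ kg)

v×B = (-3260, 0, 0) N/C.
E + v×B = (-1.10×10⁴, 0, 6800) N/C.
F = q(E + v×B) = (1.602×10⁻¹⁹ C)·(-1.10×10⁴, 0, 6800) = (-1.76×10⁻¹⁵, 0, 1.09×10⁻¹⁵) N.
|a| = |F|/m = 2.067×10⁻¹⁵/9.109×10⁻³¹ ≈ 2.27×10¹⁵ m/s².

|a| ≈ 2.27×10¹⁵ m/s²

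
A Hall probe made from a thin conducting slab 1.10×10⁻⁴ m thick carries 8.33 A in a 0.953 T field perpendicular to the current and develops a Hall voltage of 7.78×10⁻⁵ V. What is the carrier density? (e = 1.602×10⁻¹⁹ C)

n ≈ 5.79×10²⁷ m⁻³

From V_H = IB/(n e t), n = IB/(V_H e t).
n = (8.33)(0.953)/((7.78×10⁻⁵)(1.602×10⁻¹⁹)(1.10×10⁻⁴)) ≈ 5.79×10²⁷ m⁻³.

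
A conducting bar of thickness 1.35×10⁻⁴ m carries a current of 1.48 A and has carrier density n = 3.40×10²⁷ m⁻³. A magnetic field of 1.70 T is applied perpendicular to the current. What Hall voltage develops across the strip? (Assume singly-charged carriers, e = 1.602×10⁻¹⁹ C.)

V_H = IB/(n e t).
V_H = (1.48)(1.70)/((3.40×10²⁷)(1.602×10⁻¹⁹)(1.35×10⁻⁴)) ≈ 3.42×10⁻⁵ V.

V_H ≈ 3.42×10⁻⁵ V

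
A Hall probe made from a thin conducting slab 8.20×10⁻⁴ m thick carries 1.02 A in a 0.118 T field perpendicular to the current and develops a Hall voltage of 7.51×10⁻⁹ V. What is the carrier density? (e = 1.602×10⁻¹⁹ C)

n ≈ 1.22×10²⁹ m⁻³

From V_H = IB/(n e t), n = IB/(V_H e t).
n = (1.02)(0.118)/((7.51×10⁻⁹)(1.602×10⁻¹⁹)(8.20×10⁻⁴)) ≈ 1.22×10²⁹ m⁻³.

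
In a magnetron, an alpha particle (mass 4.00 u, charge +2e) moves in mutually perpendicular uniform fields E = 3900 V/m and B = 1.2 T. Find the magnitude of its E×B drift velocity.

v_d ≈ 3200 m/s

In crossed fields the guiding centre drifts at v_d = |E×B|/B² = E/B, independent of charge and mass.
v_d = 3900/1.2 = 3200 m/s.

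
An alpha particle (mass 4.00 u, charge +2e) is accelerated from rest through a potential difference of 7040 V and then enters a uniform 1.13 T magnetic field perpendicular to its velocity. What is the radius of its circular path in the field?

r ≈ 0.0151 m

Acceleration: |q|V = ½mv² ⇒ v = √(2|q|V/m) = √(2·3.204×10⁻¹⁹·7040/6.644×10⁻²⁷) ≈ 8.240×10⁵ m/s.
In the field: r = mv/(|q|B) = (6.644×10⁻²⁷)(8.240×10⁵)/((3.204×10⁻¹⁹)(1.13)) ≈ 0.0151 m.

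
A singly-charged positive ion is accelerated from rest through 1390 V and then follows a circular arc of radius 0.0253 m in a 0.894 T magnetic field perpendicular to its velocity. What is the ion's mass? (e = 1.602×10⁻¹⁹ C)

m ≈ 2.95×10⁻²⁶ kg

Combine |q|V = ½mv² and r = mv/(|q|B): eliminate v to get m = qB²r²/(2V).
m = (1.602×10⁻¹⁹)(0.894)²(0.0253)²/(2·1390) ≈ 2.95×10⁻²⁶ kg.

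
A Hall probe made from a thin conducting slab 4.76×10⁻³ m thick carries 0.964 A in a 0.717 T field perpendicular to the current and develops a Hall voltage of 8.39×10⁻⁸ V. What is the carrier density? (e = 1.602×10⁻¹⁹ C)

From V_H = IB/(n e t), n = IB/(V_H e t).
n = (0.964)(0.717)/((8.39×10⁻⁸)(1.602×10⁻¹⁹)(4.76×10⁻³)) ≈ 1.08×10²⁸ m⁻³.

n ≈ 1.08×10²⁸ m⁻³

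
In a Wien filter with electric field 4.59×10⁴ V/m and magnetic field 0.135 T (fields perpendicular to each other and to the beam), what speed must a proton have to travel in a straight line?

For undeflected motion the electric and magnetic forces balance: qE = qvB.
v = E/B = 4.59×10⁴/0.135 = 3.40×10⁵ m/s.

v = 3.40×10⁵ m/s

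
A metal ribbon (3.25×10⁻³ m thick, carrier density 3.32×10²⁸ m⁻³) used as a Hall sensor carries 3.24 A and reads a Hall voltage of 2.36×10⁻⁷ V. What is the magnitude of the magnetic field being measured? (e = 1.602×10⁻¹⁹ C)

From V_H = IB/(n e t), B = V_H n e t / I.
B = (2.36×10⁻⁷)(3.32×10²⁸)(1.602×10⁻¹⁹)(3.25×10⁻³)/3.24 ≈ 1.26 T.

B ≈ 1.26 T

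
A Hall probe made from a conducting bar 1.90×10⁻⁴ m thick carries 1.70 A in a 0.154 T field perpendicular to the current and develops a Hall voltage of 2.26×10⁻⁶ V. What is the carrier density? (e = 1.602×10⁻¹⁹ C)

n ≈ 3.81×10²⁷ m⁻³

From V_H = IB/(n e t), n = IB/(V_H e t).
n = (1.70)(0.154)/((2.26×10⁻⁶)(1.602×10⁻¹⁹)(1.90×10⁻⁴)) ≈ 3.81×10²⁷ m⁻³.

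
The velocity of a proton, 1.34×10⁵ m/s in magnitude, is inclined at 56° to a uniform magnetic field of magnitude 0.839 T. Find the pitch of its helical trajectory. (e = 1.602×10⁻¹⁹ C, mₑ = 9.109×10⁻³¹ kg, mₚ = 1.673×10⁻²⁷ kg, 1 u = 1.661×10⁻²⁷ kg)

p ≈ 5.86×10⁻³ m

v∥ = v cosθ = 1.34×10⁵·cos56° ≈ 7.493×10⁴ m/s.
T = 2πm/(|q|B) = 2π(1.673×10⁻²⁷)/((1.602×10⁻¹⁹)(0.839)) ≈ 7.821×10⁻⁸ s.
pitch = v∥ T = (7.493×10⁴)(7.821×10⁻⁸) ≈ 5.86×10⁻³ m.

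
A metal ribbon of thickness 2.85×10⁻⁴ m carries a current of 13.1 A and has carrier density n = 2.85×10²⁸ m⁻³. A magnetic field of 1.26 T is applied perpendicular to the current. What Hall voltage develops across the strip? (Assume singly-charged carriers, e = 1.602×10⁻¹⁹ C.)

V_H = IB/(n e t).
V_H = (13.1)(1.26)/((2.85×10²⁸)(1.602×10⁻¹⁹)(2.85×10⁻⁴)) ≈ 1.27×10⁻⁵ V.

V_H ≈ 1.27×10⁻⁵ V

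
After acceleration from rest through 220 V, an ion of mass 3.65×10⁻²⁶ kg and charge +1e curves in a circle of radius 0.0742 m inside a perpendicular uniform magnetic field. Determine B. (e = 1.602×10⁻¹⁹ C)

B ≈ 0.135 T

v = √(2|q|V/m) = √(2·1.602×10⁻¹⁹·220/3.65×10⁻²⁶) ≈ 4.395×10⁴ m/s.
B = mv/(|q|r) = (3.65×10⁻²⁶)(4.395×10⁴)/((1.602×10⁻¹⁹)(0.0742)) ≈ 0.135 T.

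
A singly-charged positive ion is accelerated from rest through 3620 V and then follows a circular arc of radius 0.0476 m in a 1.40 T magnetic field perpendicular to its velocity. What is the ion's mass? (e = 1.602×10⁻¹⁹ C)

Combine |q|V = ½mv² and r = mv/(|q|B): eliminate v to get m = qB²r²/(2V).
m = (1.602×10⁻¹⁹)(1.40)²(0.0476)²/(2·3620) ≈ 9.83×10⁻²⁶ kg.

m ≈ 9.83×10⁻²⁶ kg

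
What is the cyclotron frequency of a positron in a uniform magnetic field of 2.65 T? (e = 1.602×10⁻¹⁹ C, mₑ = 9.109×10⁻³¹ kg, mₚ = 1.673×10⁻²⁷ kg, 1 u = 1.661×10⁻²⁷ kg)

f ≈ 7.42×10¹⁰ Hz

f = |q|B/(2πm).
f = (1.602×10⁻¹⁹)(2.65)/(2π·9.109×10⁻³¹) ≈ 7.42×10¹⁰ Hz.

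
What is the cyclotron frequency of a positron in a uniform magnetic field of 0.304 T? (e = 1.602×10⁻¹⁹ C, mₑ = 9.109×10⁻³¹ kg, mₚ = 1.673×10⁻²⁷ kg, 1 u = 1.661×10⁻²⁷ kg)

f ≈ 8.51×10⁹ Hz

f = |q|B/(2πm).
f = (1.602×10⁻¹⁹)(0.304)/(2π·9.109×10⁻³¹) ≈ 8.51×10⁹ Hz.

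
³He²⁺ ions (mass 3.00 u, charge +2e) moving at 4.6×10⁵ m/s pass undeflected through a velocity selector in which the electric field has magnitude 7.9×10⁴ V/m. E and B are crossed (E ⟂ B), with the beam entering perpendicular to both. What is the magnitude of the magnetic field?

Balance of forces in the selector: qE = qvB ⇒ B = E/v.
B = 7.9×10⁴/4.6×10⁵ = 0.17 T.

B = 0.17 T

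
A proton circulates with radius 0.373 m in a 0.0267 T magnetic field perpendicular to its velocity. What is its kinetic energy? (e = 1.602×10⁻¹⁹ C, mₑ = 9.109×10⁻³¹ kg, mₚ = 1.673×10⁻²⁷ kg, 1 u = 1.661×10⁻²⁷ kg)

KE ≈ 7.61×10⁻¹⁶ J

v = |q|Br/m, then KE = ½mv² = (qBr)²/(2m).
v = (1.602×10⁻¹⁹)(0.0267)(0.373)/1.673×10⁻²⁷ ≈ 9.536×10⁵ m/s.
KE = ½(1.673×10⁻²⁷)(9.536×10⁵)² ≈ 7.61×10⁻¹⁶ J.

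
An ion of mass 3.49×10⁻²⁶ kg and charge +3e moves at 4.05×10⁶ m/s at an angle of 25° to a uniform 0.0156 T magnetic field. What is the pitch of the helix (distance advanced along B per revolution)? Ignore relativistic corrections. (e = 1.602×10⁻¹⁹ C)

v∥ = v cosθ = 4.05×10⁶·cos25° ≈ 3.671×10⁶ m/s.
T = 2πm/(|q|B) = 2π(3.49×10⁻²⁶)/((4.806×10⁻¹⁹)(0.0156)) ≈ 2.925×10⁻⁵ s.
pitch = v∥ T = (3.671×10⁶)(2.925×10⁻⁵) ≈ 107 m.

p ≈ 107 m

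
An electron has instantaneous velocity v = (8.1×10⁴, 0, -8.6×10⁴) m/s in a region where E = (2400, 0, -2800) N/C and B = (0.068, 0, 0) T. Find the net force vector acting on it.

F ≈ (-3.84×10⁻¹⁶, 9.37×10⁻¹⁶, 4.49×10⁻¹⁶) N

v×B = (0, -5850, 0) N/C.
E + v×B = (2400, -5850, -2800) N/C.
F = q(E + v×B) = (−1.602×10⁻¹⁹ C)·(2400, -5850, -2800) = (-3.84×10⁻¹⁶, 9.37×10⁻¹⁶, 4.49×10⁻¹⁶) N.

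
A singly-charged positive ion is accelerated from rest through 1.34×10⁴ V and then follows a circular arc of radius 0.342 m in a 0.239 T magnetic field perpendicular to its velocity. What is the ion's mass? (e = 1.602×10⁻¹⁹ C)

Combine |q|V = ½mv² and r = mv/(|q|B): eliminate v to get m = qB²r²/(2V).
m = (1.602×10⁻¹⁹)(0.239)²(0.342)²/(2·1.34×10⁴) ≈ 3.99×10⁻²⁶ kg.

m ≈ 3.99×10⁻²⁶ kg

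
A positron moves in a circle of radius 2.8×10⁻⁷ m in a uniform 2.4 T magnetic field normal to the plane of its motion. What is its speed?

v ≈ 1.2×10⁵ m/s

From |q|vB = mv²/r, v = |q|Br/m.
v = (1.602×10⁻¹⁹)(2.4)(2.8×10⁻⁷)/9.109×10⁻³¹ ≈ 1.2×10⁵ m/s.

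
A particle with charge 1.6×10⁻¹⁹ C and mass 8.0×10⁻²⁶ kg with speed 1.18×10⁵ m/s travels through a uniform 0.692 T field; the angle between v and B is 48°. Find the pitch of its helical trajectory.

v∥ = v cosθ = 1.18×10⁵·cos48° ≈ 7.896×10⁴ m/s.
T = 2πm/(|q|B) = 2π(8.0×10⁻²⁶)/((1.6×10⁻¹⁹)(0.692)) ≈ 4.540×10⁻⁶ s.
pitch = v∥ T = (7.896×10⁴)(4.540×10⁻⁶) ≈ 0.358 m.

p ≈ 0.358 m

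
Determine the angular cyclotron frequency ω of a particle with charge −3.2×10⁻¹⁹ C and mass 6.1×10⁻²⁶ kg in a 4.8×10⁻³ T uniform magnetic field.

ω ≈ 2.5×10⁴ rad/s

ω = |q|B/m.
ω = (3.2×10⁻¹⁹)(4.8×10⁻³)/6.1×10⁻²⁶ ≈ 2.5×10⁴ rad/s.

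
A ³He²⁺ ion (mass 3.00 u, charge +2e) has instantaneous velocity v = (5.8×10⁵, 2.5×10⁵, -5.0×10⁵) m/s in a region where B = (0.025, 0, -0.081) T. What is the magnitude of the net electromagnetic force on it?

v×B = (-2.02×10⁴, 3.45×10⁴, -6250) N/C.
F = q v×B = (3.204×10⁻¹⁹ C)·(-2.02×10⁴, 3.45×10⁴, -6250) = (-6.49×10⁻¹⁵, 1.10×10⁻¹⁴, -2.00×10⁻¹⁵) N.
|F| = 1.30×10⁻¹⁴ N.

|F| ≈ 1.30×10⁻¹⁴ N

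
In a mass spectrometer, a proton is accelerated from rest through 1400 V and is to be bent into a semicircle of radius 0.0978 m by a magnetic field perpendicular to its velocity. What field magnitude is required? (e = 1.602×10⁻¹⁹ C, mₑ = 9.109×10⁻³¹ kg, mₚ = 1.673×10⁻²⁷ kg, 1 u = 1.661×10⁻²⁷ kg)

v = √(2|q|V/m) = √(2·1.602×10⁻¹⁹·1400/1.673×10⁻²⁷) ≈ 5.178×10⁵ m/s.
B = mv/(|q|r) = (1.673×10⁻²⁷)(5.178×10⁵)/((1.602×10⁻¹⁹)(0.0978)) ≈ 0.0553 T.

B ≈ 0.0553 T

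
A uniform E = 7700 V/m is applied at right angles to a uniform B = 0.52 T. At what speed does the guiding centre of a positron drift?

v_d ≈ 1.5×10⁴ m/s

In crossed fields the guiding centre drifts at v_d = |E×B|/B² = E/B, independent of charge and mass.
v_d = 7700/0.52 = 1.5×10⁴ m/s.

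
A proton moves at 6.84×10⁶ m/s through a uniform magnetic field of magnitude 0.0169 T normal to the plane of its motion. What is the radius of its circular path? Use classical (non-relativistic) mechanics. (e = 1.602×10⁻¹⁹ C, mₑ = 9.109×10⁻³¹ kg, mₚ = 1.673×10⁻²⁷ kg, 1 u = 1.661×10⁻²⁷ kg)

The magnetic force provides the centripetal force: |q|vB = mv²/r.
r = mv/(|q|B) = (1.673×10⁻²⁷)(6.84×10⁶)/((1.602×10⁻¹⁹)(0.0169)) ≈ 4.23 m.

r ≈ 4.23 m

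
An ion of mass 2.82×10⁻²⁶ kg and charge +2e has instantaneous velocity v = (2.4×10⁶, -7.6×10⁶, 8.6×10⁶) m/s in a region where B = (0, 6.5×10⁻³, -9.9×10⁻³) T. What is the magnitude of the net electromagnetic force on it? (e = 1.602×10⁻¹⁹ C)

|F| ≈ 1.10×10⁻¹⁴ N

v×B = (1.93×10⁴, 2.38×10⁴, 1.56×10⁴) N/C.
F = q v×B = (3.204×10⁻¹⁹ C)·(1.93×10⁴, 2.38×10⁴, 1.56×10⁴) = (6.20×10⁻¹⁵, 7.61×10⁻¹⁵, 5.00×10⁻¹⁵) N.
|F| = 1.10×10⁻¹⁴ N.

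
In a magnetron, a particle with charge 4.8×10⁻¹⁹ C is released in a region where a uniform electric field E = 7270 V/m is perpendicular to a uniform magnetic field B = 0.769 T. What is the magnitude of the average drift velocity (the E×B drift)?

The E×B drift speed is v_d = E/B.
v_d = 7270/0.769 = 9450 m/s.

v_d ≈ 9450 m/s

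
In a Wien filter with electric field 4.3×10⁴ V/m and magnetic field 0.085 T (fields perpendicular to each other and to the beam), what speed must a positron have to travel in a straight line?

v = 5.1×10⁵ m/s

Straight-line motion ⇒ electric and magnetic forces cancel, so E = vB.
v = E/B = 4.3×10⁴/0.085 = 5.1×10⁵ m/s.
The result is independent of the particle's charge and mass.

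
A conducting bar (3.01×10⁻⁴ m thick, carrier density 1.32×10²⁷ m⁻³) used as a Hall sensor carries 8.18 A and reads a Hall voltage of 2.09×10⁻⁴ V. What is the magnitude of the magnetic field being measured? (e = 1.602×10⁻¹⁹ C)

B ≈ 1.63 T

From V_H = IB/(n e t), B = V_H n e t / I.
B = (2.09×10⁻⁴)(1.32×10²⁷)(1.602×10⁻¹⁹)(3.01×10⁻⁴)/8.18 ≈ 1.63 T.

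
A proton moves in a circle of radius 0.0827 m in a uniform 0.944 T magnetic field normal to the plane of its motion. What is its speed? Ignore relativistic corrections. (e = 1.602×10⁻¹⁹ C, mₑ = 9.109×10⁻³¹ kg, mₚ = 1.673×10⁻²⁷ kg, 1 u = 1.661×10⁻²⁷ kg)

From |q|vB = mv²/r, v = |q|Br/m.
v = (1.602×10⁻¹⁹)(0.944)(0.0827)/1.673×10⁻²⁷ ≈ 7.48×10⁶ m/s.

v ≈ 7.48×10⁶ m/s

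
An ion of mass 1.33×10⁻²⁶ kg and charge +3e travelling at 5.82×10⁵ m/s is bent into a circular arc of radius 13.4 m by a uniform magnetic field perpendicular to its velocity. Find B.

From |q|vB = mv²/r, B = mv/(|q|r).
B = (1.33×10⁻²⁶)(5.82×10⁵)/((4.806×10⁻¹⁹)(13.4)) ≈ 1.20×10⁻³ T.

B ≈ 1.20×10⁻³ T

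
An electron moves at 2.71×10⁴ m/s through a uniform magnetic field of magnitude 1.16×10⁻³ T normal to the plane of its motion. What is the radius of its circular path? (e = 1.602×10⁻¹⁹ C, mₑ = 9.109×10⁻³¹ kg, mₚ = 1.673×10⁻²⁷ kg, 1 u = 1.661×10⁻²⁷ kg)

r ≈ 1.33×10⁻⁴ m

The magnetic force provides the centripetal force: |q|vB = mv²/r.
r = mv/(|q|B) = (9.109×10⁻³¹)(2.71×10⁴)/((1.602×10⁻¹⁹)(1.16×10⁻³)) ≈ 1.33×10⁻⁴ m.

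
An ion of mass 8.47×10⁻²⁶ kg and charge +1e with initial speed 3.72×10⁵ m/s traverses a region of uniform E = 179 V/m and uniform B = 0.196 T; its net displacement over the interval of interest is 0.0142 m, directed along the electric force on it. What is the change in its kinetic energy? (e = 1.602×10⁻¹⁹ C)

The magnetic force is always ⟂ v and does no work; only the electric force changes KE.
ΔKE = F_E · d = |q|E d = (1.602×10⁻¹⁹)(179)(0.0142) ≈ 4.07×10⁻¹⁹ J.

ΔKE ≈ 4.07×10⁻¹⁹ J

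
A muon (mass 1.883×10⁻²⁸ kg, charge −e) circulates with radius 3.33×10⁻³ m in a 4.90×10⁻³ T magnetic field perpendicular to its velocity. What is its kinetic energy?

KE ≈ 1.81×10⁻²⁰ J

v = |q|Br/m, then KE = ½mv² = (qBr)²/(2m).
v = (1.602×10⁻¹⁹)(4.90×10⁻³)(3.33×10⁻³)/1.883×10⁻²⁸ ≈ 1.388×10⁴ m/s.
KE = ½(1.883×10⁻²⁸)(1.388×10⁴)² ≈ 1.81×10⁻²⁰ J.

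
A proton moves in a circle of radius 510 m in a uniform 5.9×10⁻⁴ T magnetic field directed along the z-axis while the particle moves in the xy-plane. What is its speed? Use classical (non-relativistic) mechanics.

From |q|vB = mv²/r, v = |q|Br/m.
v = (1.602×10⁻¹⁹)(5.9×10⁻⁴)(510)/1.673×10⁻²⁷ ≈ 2.9×10⁷ m/s.

v ≈ 2.9×10⁷ m/s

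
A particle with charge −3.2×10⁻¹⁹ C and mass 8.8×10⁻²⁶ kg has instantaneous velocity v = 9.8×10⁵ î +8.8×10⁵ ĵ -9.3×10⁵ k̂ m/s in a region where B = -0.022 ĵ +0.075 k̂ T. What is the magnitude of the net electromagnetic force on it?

v×B = (4.55×10⁴, -7.35×10⁴, -2.16×10⁴) N/C.
F = q v×B = (−3.2×10⁻¹⁹ C)·(4.55×10⁴, -7.35×10⁴, -2.16×10⁴) = (-1.46×10⁻¹⁴, 2.35×10⁻¹⁴, 6.90×10⁻¹⁵) N.
|F| = 2.85×10⁻¹⁴ N.

|F| ≈ 2.85×10⁻¹⁴ N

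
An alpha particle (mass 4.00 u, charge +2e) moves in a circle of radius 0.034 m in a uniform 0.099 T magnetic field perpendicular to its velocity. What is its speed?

v ≈ 1.6×10⁵ m/s

From |q|vB = mv²/r, v = |q|Br/m.
v = (3.204×10⁻¹⁹)(0.099)(0.034)/6.644×10⁻²⁷ ≈ 1.6×10⁵ m/s.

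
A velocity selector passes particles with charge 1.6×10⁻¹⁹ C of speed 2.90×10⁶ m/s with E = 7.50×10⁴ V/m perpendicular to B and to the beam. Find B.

Balance of forces in the selector: qE = qvB ⇒ B = E/v.
B = 7.50×10⁴/2.90×10⁶ = 0.0259 T.

B = 0.0259 T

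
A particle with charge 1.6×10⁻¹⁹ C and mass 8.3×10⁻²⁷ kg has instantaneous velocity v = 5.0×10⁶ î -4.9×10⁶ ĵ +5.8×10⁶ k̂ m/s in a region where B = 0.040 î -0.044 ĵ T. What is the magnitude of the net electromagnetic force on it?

|F| ≈ 5.53×10⁻¹⁴ N

v×B = (2.55×10⁵, 2.32×10⁵, -2.40×10⁴) N/C.
F = q v×B = (1.6×10⁻¹⁹ C)·(2.55×10⁵, 2.32×10⁵, -2.40×10⁴) = (4.08×10⁻¹⁴, 3.71×10⁻¹⁴, -3.84×10⁻¹⁵) N.
|F| = 5.53×10⁻¹⁴ N.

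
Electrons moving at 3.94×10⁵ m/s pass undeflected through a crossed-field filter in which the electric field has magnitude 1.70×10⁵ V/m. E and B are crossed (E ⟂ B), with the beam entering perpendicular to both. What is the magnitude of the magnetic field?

Balance of forces in the selector: qE = qvB ⇒ B = E/v.
B = 1.70×10⁵/3.94×10⁵ = 0.431 T.

B = 0.431 T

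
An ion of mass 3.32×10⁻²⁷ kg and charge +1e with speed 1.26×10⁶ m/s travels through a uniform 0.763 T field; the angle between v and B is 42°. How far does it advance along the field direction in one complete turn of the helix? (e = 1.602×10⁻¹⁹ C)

v∥ = v cosθ = 1.26×10⁶·cos42° ≈ 9.364×10⁵ m/s.
T = 2πm/(|q|B) = 2π(3.32×10⁻²⁷)/((1.602×10⁻¹⁹)(0.763)) ≈ 1.707×10⁻⁷ s.
pitch = v∥ T = (9.364×10⁵)(1.707×10⁻⁷) ≈ 0.160 m.

p ≈ 0.160 m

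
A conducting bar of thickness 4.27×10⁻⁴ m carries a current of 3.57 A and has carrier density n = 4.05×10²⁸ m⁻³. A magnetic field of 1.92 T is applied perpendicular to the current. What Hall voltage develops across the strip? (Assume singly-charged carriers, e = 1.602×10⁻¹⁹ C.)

V_H = IB/(n e t).
V_H = (3.57)(1.92)/((4.05×10²⁸)(1.602×10⁻¹⁹)(4.27×10⁻⁴)) ≈ 2.47×10⁻⁶ V.

V_H ≈ 2.47×10⁻⁶ V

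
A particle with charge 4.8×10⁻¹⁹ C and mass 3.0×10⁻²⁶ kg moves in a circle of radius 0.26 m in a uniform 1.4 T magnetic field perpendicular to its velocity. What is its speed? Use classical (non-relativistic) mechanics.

v ≈ 5.8×10⁶ m/s

From |q|vB = mv²/r, v = |q|Br/m.
v = (4.8×10⁻¹⁹)(1.4)(0.26)/3.0×10⁻²⁶ ≈ 5.8×10⁶ m/s.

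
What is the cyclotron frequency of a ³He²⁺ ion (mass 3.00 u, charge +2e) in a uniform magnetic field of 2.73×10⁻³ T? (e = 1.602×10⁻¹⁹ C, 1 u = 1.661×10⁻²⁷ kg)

f ≈ 2.79×10⁴ Hz

f = |q|B/(2πm).
f = (3.204×10⁻¹⁹)(2.73×10⁻³)/(2π·4.983×10⁻²⁷) ≈ 2.79×10⁴ Hz.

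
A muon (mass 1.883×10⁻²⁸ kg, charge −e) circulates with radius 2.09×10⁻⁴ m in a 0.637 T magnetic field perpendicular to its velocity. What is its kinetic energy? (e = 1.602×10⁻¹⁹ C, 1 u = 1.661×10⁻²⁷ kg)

KE ≈ 7.54 eV

v = |q|Br/m, then KE = ½mv² = (qBr)²/(2m).
v = (1.602×10⁻¹⁹)(0.637)(2.09×10⁻⁴)/1.883×10⁻²⁸ ≈ 1.133×10⁵ m/s.
KE = ½(1.883×10⁻²⁸)(1.133×10⁵)² ≈ 1.21×10⁻¹⁸ J = 7.54 eV.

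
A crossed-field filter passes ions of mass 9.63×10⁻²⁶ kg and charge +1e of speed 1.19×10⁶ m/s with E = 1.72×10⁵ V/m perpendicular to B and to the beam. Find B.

Balance of forces in the selector: qE = qvB ⇒ B = E/v.
B = 1.72×10⁵/1.19×10⁶ = 0.145 T.

B = 0.145 T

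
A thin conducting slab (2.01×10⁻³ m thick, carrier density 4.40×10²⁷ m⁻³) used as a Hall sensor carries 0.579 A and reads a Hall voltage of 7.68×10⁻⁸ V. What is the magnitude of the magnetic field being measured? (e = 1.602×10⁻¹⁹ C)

From V_H = IB/(n e t), B = V_H n e t / I.
B = (7.68×10⁻⁸)(4.40×10²⁷)(1.602×10⁻¹⁹)(2.01×10⁻³)/0.579 ≈ 0.188 T.

B ≈ 0.188 T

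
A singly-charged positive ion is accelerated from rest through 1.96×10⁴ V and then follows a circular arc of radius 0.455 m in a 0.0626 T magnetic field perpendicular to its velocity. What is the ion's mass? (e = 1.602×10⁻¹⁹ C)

Combine |q|V = ½mv² and r = mv/(|q|B): eliminate v to get m = qB²r²/(2V).
m = (1.602×10⁻¹⁹)(0.0626)²(0.455)²/(2·1.96×10⁴) ≈ 3.32×10⁻²⁷ kg.

m ≈ 3.32×10⁻²⁷ kg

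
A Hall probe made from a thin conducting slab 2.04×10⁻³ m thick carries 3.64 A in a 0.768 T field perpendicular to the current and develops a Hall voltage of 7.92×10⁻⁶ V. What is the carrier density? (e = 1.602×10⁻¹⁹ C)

n ≈ 1.08×10²⁷ m⁻³

From V_H = IB/(n e t), n = IB/(V_H e t).
n = (3.64)(0.768)/((7.92×10⁻⁶)(1.602×10⁻¹⁹)(2.04×10⁻³)) ≈ 1.08×10²⁷ m⁻³.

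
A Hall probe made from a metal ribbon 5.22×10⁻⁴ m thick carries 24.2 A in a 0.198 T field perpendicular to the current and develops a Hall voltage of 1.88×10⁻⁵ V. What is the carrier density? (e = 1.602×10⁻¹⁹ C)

n ≈ 3.05×10²⁷ m⁻³

From V_H = IB/(n e t), n = IB/(V_H e t).
n = (24.2)(0.198)/((1.88×10⁻⁵)(1.602×10⁻¹⁹)(5.22×10⁻⁴)) ≈ 3.05×10²⁷ m⁻³.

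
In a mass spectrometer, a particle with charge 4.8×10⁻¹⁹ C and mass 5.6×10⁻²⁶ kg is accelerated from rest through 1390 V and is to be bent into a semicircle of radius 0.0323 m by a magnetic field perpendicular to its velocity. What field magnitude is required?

B ≈ 0.558 T

v = √(2|q|V/m) = √(2·4.8×10⁻¹⁹·1390/5.6×10⁻²⁶) ≈ 1.544×10⁵ m/s.
B = mv/(|q|r) = (5.6×10⁻²⁶)(1.544×10⁵)/((4.8×10⁻¹⁹)(0.0323)) ≈ 0.558 T.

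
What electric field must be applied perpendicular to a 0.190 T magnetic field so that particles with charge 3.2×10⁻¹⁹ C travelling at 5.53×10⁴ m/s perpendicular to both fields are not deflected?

For straight-line motion qE = qvB, so E = vB.
E = 5.53×10⁴ × 0.190 = 1.05×10⁴ V/m.

E = 1.05×10⁴ V/m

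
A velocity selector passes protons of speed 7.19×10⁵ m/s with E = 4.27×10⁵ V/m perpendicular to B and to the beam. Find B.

Balance of forces in the selector: qE = qvB ⇒ B = E/v.
B = 4.27×10⁵/7.19×10⁵ = 0.594 T.

B = 0.594 T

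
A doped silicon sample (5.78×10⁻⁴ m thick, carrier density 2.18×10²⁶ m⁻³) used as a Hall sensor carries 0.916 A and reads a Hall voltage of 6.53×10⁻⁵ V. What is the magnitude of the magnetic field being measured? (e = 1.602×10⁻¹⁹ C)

B ≈ 1.44 T

From V_H = IB/(n e t), B = V_H n e t / I.
B = (6.53×10⁻⁵)(2.18×10²⁶)(1.602×10⁻¹⁹)(5.78×10⁻⁴)/0.916 ≈ 1.44 T.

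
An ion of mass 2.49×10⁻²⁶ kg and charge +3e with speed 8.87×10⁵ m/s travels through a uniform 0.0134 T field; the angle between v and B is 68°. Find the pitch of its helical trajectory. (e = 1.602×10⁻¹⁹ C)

p ≈ 8.07 m

v∥ = v cosθ = 8.87×10⁵·cos68° ≈ 3.323×10⁵ m/s.
T = 2πm/(|q|B) = 2π(2.49×10⁻²⁶)/((4.806×10⁻¹⁹)(0.0134)) ≈ 2.429×10⁻⁵ s.
pitch = v∥ T = (3.323×10⁵)(2.429×10⁻⁵) ≈ 8.07 m.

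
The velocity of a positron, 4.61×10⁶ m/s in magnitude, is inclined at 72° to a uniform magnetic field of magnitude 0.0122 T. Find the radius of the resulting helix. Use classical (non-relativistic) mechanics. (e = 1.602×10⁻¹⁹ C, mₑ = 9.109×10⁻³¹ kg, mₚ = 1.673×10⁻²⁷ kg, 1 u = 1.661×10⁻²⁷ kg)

r ≈ 2.04×10⁻³ m

v⊥ = v sinθ = 4.61×10⁶·sin72° ≈ 4.384×10⁶ m/s.
r = m v⊥/(|q|B) = (9.109×10⁻³¹)(4.384×10⁶)/((1.602×10⁻¹⁹)(0.0122)) ≈ 2.04×10⁻³ m.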